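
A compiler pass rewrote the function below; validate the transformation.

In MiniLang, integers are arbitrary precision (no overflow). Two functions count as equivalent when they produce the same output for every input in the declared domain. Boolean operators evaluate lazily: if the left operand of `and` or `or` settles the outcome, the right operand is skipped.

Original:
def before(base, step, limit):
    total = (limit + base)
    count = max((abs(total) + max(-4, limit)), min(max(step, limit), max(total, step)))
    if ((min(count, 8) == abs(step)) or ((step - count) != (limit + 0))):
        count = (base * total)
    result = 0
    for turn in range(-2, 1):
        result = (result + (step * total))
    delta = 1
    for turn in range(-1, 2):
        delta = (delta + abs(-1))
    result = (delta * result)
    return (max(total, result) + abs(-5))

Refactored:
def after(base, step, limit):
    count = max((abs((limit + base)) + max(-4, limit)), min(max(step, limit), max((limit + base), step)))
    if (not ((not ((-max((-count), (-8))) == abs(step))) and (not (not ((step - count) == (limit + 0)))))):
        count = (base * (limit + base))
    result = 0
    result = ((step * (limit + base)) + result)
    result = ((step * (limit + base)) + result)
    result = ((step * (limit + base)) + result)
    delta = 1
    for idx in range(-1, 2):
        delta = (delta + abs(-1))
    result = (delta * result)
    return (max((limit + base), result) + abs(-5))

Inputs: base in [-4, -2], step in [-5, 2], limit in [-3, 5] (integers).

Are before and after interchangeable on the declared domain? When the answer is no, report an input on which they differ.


Comparing the listings, the differences include: min/max/abs usage differs; loop structure differs; boolean connective usage differs; arithmetic usage differs; local variable names differ; comparison usage differs.
Spot check at base=-2, step=-5, limit=5 — before: total becomes 3; next count becomes 8; next ((min(count, 8) == abs(step)) or ((step - count) != (limit + 0))) evaluates to true; next count becomes -6; next result becomes 0; next at turn=-2:; next result becomes -15; next at turn=-1:; next result becomes -30; next at turn=0:; next result becomes -45; next delta becomes 1; next at turn=-1:; next delta becomes 2; next at turn=0:; next delta becomes 3; next at turn=1:; next delta becomes 4; next result becomes -180; next final value 8. after: count becomes 8; next (not ((not ((-max((-count), (-8))) == abs(step))) and (not (not ((step - count) == (limit + 0)))))) evaluates to true; next count becomes -6; next result becomes 0; next result becomes -15; next result becomes -30; next result becomes -45; next delta becomes 1; next at idx=-1:; next delta becomes 2; next at idx=0:; next delta becomes 3; next at idx=1:; next delta becomes 4; next result becomes -180; next final value 8. Both give 8.
Across all 216 domain points the two functions coincide.
verdict: equivalent


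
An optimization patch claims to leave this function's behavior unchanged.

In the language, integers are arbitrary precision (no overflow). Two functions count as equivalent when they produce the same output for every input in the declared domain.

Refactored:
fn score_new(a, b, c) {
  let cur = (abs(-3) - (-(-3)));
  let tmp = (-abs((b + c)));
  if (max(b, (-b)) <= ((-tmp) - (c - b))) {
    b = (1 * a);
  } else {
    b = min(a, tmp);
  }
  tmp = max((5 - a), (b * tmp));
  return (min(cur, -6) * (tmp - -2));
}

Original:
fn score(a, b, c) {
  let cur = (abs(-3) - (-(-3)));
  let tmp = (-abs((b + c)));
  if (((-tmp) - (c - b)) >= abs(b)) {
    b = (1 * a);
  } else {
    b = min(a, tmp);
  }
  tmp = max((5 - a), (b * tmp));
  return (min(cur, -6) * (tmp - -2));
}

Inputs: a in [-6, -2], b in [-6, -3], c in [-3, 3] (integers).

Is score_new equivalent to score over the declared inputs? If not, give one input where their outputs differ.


The two are interchangeable: min/max/abs usage differs, comparison usage differs, and every declared input agrees.
As a probe, take a=-2, b=-4, c=-1: score runs cur := 0 | tmp := -5 | (((-tmp) - (c - b)) >= abs(b)): false | b := -5 | tmp := 25 | result -162; score_new runs cur := 0 | tmp := -5 | (max(b, (-b)) <= ((-tmp) - (c - b))): false | b := -5 | tmp := 25 | result -162; both end at -162.
Sweeping the whole domain (140 inputs) finds no disagreement.
verdict: equivalent


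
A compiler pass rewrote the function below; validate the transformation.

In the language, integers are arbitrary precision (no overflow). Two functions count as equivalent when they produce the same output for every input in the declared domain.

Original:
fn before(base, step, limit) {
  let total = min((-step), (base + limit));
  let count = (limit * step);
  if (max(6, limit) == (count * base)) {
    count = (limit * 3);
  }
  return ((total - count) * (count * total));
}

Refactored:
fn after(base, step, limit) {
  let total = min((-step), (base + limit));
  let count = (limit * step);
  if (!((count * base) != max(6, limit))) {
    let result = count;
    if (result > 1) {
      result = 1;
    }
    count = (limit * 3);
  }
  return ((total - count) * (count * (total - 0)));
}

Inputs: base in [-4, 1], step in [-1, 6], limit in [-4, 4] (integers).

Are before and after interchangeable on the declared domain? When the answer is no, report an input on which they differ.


The two are interchangeable: statement counts differ, plus boolean connective usage differs, plus arithmetic usage differs, plus branching structure differs, plus constant usage differs, plus local variable names differ, plus comparison usage differs, and every declared input agrees.
Tracing base=-4, step=5, limit=4: before: total becomes -5; next count becomes 20; next (max(6, limit) == (count * base)) evaluates to false; next final value 2500 | after: total becomes -5; next count becomes 20; next (!((count * base) != max(6, limit))) evaluates to false; next final value 2500 — matching result 2500.
Sweeping the whole domain (432 inputs) finds no disagreement.
verdict: equivalent


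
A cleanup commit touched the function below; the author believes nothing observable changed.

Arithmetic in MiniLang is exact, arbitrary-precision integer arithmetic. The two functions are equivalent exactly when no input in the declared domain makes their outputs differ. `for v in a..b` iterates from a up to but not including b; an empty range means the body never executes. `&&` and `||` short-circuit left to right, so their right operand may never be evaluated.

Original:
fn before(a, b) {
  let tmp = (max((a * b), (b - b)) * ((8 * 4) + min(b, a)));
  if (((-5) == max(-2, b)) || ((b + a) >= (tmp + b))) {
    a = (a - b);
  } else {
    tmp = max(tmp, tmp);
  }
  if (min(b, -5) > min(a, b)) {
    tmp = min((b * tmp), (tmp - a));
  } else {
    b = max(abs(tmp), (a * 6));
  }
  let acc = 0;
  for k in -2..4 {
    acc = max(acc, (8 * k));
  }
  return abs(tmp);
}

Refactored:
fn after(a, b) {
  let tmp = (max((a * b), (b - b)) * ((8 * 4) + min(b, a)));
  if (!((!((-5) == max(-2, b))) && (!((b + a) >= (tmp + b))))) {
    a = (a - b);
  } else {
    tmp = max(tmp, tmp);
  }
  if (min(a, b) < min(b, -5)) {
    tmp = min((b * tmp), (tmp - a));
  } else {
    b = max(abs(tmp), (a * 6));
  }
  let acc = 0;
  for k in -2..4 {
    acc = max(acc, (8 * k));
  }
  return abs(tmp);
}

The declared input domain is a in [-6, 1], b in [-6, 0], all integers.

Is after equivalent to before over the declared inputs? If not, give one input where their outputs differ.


Equivalent — the differences include boolean connective usage differs; also comparison usage differs, yet no declared input distinguishes the two.
One worked example (a=-4, b=-5) — before: tmp=540, then (((-5) == max(-2, b)) || ((b + a) >= (tmp + b))) is false, then tmp=540, then (min(b, -5) > min(a, b)) is false, then b=540, then acc=0, then (k=-2), then acc=0, then (k=-1), then acc=0, then (k=0), then acc=0, then (k=1), then acc=8, then (k=2), then acc=16, then (k=3), then acc=24, then returns 540; after: tmp=540, then (!((!((-5) == max(-2, b))) && (!((b + a) >= (tmp + b))))) is false, then tmp=540, then (min(a, b) < min(b, -5)) is false, then b=540, then acc=0, then (k=-2), then acc=0, then (k=-1), then acc=0, then (k=0), then acc=0, then (k=1), then acc=8, then (k=2), then acc=16, then (k=3), then acc=24, then returns 540; agreement on 540.
Checked all 56 inputs in the declared domain: the outputs agree on every one.
verdict: equivalent


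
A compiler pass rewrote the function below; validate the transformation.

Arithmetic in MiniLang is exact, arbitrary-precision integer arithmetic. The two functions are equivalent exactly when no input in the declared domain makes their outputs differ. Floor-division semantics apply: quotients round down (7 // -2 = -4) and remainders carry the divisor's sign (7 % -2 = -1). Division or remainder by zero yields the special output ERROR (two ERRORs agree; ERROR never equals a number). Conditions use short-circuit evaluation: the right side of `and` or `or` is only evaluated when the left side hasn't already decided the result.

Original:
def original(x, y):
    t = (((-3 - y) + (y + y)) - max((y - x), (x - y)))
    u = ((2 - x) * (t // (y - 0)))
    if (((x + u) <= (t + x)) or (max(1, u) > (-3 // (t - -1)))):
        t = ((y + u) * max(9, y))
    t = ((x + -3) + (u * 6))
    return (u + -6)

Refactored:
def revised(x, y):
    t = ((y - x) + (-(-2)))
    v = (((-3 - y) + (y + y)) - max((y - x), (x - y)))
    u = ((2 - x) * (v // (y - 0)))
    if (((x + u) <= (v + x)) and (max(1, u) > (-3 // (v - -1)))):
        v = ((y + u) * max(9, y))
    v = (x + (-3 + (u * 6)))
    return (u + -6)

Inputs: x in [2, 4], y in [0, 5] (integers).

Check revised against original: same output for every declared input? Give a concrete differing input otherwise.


Input x=2, y=2: ERROR from original versus -6 from revised.
verdict: not equivalent; witness: x=2, y=2


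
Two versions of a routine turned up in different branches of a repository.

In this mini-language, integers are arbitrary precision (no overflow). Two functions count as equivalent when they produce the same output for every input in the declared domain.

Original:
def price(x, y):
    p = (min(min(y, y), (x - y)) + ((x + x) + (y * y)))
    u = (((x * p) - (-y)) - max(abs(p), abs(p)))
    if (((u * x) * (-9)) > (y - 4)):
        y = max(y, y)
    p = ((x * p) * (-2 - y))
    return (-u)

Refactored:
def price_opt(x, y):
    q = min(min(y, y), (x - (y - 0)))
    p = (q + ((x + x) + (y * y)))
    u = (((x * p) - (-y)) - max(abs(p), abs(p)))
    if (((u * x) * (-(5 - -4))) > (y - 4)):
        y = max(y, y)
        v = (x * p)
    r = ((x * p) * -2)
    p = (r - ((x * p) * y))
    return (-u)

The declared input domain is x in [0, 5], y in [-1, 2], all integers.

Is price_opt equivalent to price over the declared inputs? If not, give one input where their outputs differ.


Although local variable names differ; arithmetic usage differs; constant usage differs; statement counts differ, 24/24 inputs agree.
verdict: equivalent


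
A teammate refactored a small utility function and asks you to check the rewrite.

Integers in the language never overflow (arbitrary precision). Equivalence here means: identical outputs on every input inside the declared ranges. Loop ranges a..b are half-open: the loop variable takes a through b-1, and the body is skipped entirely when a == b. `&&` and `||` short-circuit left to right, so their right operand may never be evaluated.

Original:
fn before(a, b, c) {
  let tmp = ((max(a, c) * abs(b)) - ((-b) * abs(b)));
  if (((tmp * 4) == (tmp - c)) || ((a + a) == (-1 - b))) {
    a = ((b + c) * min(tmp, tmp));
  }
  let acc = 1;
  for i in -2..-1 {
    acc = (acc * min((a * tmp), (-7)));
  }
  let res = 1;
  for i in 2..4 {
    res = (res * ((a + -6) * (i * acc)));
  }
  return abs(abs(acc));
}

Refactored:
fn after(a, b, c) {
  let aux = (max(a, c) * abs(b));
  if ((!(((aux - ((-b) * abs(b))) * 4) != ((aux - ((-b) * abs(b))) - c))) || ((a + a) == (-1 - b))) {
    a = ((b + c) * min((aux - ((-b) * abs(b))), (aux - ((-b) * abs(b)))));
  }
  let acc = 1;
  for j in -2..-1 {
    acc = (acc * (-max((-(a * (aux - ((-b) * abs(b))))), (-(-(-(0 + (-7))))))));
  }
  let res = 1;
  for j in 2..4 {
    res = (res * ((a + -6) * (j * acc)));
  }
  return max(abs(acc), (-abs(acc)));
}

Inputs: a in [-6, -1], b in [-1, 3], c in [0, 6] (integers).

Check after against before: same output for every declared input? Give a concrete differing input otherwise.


Behavior is preserved: although constant usage differs, and local variable names differ, and comparison usage differs, and min/max/abs usage differs, and boolean connective usage differs, and arithmetic usage differs, the outputs never diverge.
One worked example (a=-3, b=1, c=3) — before: tmp = 4; (((tmp * 4) == (tmp - c)) || ((a + a) == (-1 - b))) -> false; acc = 1; [i=-2]; acc = -12; res = 1; [i=2]; res = 216; [i=3]; res = 69984; return 12; after: aux = 3; ((!(((aux - ((-b) * abs(b))) * 4) != ((aux - ((-b) * abs(b))) - c))) || ((a + a) == (-1 - b))) -> false; acc = 1; [j=-2]; acc = -12; res = 1; [j=2]; res = 216; [j=3]; res = 69984; return 12; agreement on 12.
An exhaustive pass over the 210 declared inputs shows identical outputs.
verdict: equivalent


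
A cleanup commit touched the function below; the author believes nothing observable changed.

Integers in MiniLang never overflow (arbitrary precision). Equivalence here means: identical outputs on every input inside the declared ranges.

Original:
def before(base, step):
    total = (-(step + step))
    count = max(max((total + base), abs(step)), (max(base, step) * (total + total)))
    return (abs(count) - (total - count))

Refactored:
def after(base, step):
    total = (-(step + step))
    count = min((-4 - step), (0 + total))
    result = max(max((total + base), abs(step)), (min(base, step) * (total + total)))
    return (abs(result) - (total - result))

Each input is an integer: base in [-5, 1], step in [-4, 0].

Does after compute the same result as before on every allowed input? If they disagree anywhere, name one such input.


There is a counterexample at base=1, step=-4: 24 on one side, 10 on the other.
before: total=8, then count=16, then returns 24
after: total=8, then count=0, then result=9, then returns 10
verdict: not equivalent; witness: base=1, step=-4


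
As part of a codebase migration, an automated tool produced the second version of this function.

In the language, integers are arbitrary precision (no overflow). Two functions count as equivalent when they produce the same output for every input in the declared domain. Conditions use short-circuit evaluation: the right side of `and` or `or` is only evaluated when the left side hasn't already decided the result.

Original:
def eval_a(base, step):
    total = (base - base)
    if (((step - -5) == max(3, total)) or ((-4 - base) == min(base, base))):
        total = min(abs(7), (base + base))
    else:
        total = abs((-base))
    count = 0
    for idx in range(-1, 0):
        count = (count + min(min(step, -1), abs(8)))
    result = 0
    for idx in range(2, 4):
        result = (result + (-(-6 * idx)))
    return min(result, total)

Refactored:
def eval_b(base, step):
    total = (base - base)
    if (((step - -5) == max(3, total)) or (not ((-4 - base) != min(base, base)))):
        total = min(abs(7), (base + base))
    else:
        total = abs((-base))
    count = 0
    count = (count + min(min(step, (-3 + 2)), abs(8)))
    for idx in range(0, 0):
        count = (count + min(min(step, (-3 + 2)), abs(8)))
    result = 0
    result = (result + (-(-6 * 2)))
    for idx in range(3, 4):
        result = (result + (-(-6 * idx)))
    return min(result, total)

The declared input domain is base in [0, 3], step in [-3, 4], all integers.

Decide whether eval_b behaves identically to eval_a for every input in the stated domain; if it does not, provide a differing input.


Reading the diff, among the changes: arithmetic usage differs, loop structure differs, min/max/abs usage differs, constant usage differs, statement counts differ, comparison usage differs, boolean connective usage differs.
One worked example (base=1, step=1) — eval_a: total becomes 0; next (((step - -5) == max(3, total)) or ((-4 - base) == min(base, base))) evaluates to false; next total becomes 1; next count becomes 0; next at idx=-1:; next count becomes -1; next result becomes 0; next at idx=2:; next result becomes 12; next at idx=3:; next result becomes 30; next final value 1; eval_b: total becomes 0; next (((step - -5) == max(3, total)) or (not ((-4 - base) != min(base, base)))) evaluates to false; next total becomes 1; next count becomes 0; next count becomes -1; next idx never enters its loop body; next result becomes 0; next result becomes 12; next at idx=3:; next result becomes 30; next final value 1; agreement on 1.
Every one of the 32 inputs gives matching results.
verdict: equivalent


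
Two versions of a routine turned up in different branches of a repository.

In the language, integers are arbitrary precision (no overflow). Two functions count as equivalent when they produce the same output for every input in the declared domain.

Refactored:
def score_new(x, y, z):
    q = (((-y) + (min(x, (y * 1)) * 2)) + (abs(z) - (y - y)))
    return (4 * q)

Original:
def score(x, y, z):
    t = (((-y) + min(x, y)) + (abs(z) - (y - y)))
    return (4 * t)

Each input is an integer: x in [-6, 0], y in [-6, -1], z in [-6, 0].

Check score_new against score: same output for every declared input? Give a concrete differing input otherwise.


On input x=-6, y=-6, z=-6, score returns 24 while score_new returns 0.
verdict: not equivalent; witness: x=-6, y=-6, z=-6


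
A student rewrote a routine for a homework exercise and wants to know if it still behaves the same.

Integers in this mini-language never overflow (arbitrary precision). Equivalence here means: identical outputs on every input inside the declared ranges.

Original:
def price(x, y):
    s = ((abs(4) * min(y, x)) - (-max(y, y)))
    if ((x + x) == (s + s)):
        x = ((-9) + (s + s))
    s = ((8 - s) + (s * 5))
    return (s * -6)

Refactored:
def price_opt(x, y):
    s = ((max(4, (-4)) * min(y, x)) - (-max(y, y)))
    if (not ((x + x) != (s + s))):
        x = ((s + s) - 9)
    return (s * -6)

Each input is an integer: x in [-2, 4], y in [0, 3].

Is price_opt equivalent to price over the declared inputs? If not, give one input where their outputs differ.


On input x=-2, y=0, price returns 144 while price_opt returns 48.
verdict: not equivalent; witness: x=-2, y=0


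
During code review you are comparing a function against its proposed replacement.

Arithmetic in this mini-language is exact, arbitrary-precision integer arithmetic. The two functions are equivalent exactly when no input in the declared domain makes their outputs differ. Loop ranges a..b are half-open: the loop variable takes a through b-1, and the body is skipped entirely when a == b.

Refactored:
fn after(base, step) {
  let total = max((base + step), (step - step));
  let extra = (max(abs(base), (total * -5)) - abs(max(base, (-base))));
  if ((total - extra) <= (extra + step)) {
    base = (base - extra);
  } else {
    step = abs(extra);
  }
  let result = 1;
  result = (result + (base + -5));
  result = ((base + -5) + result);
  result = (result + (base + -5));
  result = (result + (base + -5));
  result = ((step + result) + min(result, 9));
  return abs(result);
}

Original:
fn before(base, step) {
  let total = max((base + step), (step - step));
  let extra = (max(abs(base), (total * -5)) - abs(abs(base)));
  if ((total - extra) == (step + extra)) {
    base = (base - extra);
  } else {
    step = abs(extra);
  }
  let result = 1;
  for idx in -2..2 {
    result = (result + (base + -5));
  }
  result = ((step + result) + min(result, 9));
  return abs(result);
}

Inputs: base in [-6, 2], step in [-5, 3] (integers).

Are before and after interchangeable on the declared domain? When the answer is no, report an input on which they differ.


The rewrite breaks on base=-6, step=1, where the results are 86 and 85.
before: total := 0 | extra := 0 | ((total - extra) == (step + extra)): false | step := 0 | result := 1 | iter idx=-2: | result := -10 | iter idx=-1: | result := -21 | iter idx=0: | result := -32 | iter idx=1: | result := -43 | result := -86 | result 86
after: total := 0 | extra := 0 | ((total - extra) <= (extra + step)): true | base := -6 | result := 1 | result := -10 | result := -21 | result := -32 | result := -43 | result := -85 | result 85
verdict: not equivalent; witness: base=-6, step=1


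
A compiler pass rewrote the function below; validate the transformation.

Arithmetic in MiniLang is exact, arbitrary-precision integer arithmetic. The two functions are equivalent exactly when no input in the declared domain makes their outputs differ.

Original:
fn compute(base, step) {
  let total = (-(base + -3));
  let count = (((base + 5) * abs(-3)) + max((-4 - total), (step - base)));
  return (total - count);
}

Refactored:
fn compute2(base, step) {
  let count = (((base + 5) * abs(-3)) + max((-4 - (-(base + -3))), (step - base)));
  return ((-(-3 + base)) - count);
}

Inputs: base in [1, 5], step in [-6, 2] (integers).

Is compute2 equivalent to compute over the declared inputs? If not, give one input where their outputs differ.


Behavior is preserved: although statement counts differ; and constant usage differs; and local variable names differ; and arithmetic usage differs, the outputs never diverge.
Tracing base=3, step=-2: compute: total = 0; count = 20; return -20 | compute2: count = 20; return -20 — matching result -20.
Sweeping the whole domain (45 inputs) finds no disagreement.
verdict: equivalent


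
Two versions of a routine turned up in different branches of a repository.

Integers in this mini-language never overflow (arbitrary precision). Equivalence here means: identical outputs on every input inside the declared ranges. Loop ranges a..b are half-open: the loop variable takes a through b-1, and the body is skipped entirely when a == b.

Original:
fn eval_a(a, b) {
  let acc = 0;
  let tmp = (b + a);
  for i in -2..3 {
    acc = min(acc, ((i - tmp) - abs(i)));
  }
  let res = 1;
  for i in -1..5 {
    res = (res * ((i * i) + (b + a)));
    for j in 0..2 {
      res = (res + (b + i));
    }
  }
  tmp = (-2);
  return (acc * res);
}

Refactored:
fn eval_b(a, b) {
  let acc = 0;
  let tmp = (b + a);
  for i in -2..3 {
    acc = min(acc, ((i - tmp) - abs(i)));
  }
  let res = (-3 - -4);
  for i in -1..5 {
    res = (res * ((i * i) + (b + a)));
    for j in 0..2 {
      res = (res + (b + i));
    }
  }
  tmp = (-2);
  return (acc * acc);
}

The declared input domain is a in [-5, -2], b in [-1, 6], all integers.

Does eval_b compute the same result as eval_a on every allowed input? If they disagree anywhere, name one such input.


a=-5, b=2 yields -610 from eval_a but 1 from eval_b.
verdict: not equivalent; witness: a=-5, b=2


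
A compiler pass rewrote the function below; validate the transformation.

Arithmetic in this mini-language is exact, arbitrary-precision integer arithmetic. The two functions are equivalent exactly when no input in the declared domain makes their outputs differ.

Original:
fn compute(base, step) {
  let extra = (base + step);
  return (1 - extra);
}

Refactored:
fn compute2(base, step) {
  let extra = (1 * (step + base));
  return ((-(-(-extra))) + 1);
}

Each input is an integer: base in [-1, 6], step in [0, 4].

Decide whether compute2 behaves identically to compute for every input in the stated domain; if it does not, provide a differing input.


Although constant usage differs, arithmetic usage differs, 40/40 inputs agree.
verdict: equivalent


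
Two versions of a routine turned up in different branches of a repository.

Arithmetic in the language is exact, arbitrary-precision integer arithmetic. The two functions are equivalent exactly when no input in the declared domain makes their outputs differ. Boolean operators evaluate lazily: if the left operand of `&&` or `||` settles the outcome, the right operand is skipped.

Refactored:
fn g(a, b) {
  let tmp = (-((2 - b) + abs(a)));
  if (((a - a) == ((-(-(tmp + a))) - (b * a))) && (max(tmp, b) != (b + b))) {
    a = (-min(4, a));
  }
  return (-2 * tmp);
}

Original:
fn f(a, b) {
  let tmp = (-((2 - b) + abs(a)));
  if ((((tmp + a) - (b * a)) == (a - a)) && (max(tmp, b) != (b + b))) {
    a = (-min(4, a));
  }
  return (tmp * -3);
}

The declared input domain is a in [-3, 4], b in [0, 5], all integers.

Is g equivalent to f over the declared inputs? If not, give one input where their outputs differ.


Take a=-3, b=0.
f: tmp becomes -5; next ((((tmp + a) - (b * a)) == (a - a)) && (max(tmp, b) != (b + b))) evaluates to false; next final value 15
g: tmp becomes -5; next (((a - a) == ((-(-(tmp + a))) - (b * a))) && (max(tmp, b) != (b + b))) evaluates to false; next final value 10
15 vs 10 — the two versions disagree here.
verdict: not equivalent; witness: a=-3, b=0


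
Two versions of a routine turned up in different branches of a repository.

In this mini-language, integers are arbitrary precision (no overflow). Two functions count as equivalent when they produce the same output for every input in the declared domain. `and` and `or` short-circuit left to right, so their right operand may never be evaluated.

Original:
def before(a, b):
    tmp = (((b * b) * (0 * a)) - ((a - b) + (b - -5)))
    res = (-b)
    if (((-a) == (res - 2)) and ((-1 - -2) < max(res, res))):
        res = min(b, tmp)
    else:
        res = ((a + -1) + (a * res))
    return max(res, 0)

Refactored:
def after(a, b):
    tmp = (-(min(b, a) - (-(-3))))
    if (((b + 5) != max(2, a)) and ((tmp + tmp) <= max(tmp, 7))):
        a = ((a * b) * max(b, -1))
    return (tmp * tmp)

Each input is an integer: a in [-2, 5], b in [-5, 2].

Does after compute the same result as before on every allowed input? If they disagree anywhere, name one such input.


There is a counterexample at a=-2, b=-5: 0 on one side, 64 on the other.
before: tmp := -3 | res := 5 | (((-a) == (res - 2)) and ((-1 - -2) < max(res, res))): false | res := -13 | result 0
after: tmp := 8 | (((b + 5) != max(2, a)) and ((tmp + tmp) <= max(tmp, 7))): false | result 64
verdict: not equivalent; witness: a=-2, b=-5


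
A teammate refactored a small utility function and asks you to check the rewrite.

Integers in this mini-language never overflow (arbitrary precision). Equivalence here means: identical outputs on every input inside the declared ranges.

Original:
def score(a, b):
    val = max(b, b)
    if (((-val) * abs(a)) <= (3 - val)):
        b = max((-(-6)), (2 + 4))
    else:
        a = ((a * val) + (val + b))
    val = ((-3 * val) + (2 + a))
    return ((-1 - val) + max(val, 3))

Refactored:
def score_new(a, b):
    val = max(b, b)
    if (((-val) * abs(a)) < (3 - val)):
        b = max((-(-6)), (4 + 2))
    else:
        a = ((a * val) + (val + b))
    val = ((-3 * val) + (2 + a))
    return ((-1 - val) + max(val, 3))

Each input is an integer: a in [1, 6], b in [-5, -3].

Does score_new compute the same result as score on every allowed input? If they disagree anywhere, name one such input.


Try a=2, b=-3.
score: val becomes -3; next (((-val) * abs(a)) <= (3 - val)) evaluates to true; next b becomes 6; next val becomes 13; next final value -1
score_new: val becomes -3; next (((-val) * abs(a)) < (3 - val)) evaluates to false; next a becomes -12; next val becomes -1; next final value 3
-1 vs 3 — the two versions disagree here.
verdict: not equivalent; witness: a=2, b=-3


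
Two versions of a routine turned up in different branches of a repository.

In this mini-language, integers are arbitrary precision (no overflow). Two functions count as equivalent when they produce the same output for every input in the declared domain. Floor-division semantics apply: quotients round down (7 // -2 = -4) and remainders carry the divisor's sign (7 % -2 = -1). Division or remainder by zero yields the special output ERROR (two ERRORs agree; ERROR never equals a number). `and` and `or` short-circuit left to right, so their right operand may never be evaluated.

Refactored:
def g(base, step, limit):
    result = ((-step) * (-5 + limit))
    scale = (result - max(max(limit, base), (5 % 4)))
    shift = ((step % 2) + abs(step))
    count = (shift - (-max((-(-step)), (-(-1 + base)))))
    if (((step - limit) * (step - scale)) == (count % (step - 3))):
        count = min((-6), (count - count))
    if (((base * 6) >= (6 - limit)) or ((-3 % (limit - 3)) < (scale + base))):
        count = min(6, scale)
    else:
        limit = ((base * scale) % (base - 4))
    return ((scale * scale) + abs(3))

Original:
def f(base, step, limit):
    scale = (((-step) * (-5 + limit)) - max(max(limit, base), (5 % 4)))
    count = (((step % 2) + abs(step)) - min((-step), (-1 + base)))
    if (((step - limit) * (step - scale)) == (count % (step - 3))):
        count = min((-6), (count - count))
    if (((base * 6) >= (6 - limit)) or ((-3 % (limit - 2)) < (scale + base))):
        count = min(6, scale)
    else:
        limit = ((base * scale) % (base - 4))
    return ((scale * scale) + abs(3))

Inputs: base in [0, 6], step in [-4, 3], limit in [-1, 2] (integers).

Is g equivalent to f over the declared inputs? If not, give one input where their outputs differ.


On input base=0, step=-4, limit=2, f returns ERROR while g returns 199.
verdict: not equivalent; witness: base=0, step=-4, limit=2


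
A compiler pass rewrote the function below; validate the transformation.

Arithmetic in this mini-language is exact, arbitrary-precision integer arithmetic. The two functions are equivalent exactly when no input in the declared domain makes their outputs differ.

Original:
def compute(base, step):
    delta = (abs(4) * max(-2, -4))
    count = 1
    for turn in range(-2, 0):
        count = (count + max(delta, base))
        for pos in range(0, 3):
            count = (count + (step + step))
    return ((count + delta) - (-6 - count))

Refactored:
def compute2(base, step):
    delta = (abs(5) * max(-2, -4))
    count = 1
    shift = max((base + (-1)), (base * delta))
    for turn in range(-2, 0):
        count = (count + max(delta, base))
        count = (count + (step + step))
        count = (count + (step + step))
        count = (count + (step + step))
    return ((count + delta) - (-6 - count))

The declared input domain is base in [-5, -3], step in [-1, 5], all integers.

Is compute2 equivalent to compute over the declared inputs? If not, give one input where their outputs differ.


Try base=-5, step=-1.
compute: delta = -8; count = 1; [turn=-2]; count = -4; [pos=0]; count = -6; [pos=1]; count = -8; [pos=2]; count = -10; [turn=-1]; count = -15; [pos=0]; count = -17; [pos=1]; count = -19; [pos=2]; count = -21; return -44
compute2: delta = -10; count = 1; shift = 50; [turn=-2]; count = -4; count = -6; count = -8; count = -10; [turn=-1]; count = -15; count = -17; count = -19; count = -21; return -46
-44 against -46: the behavior changed.
verdict: not equivalent; witness: base=-5, step=-1


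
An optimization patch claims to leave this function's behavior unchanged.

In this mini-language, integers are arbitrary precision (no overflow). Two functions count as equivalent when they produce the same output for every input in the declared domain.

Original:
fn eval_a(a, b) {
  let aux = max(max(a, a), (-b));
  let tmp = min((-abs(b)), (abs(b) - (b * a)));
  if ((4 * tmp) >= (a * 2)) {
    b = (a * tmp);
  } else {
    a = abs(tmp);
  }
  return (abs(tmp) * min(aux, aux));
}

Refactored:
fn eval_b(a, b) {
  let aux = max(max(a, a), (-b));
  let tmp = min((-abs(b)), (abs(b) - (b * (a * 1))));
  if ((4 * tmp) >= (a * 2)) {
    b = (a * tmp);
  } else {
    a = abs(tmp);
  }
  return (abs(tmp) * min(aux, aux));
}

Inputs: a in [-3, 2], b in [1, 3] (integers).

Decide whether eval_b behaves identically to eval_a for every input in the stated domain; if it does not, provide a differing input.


This is a faithful refactor — constant usage differs; and arithmetic usage differs, but the computed results match everywhere.
One worked example (a=-2, b=3) — eval_a: aux=-2, then tmp=-3, then ((4 * tmp) >= (a * 2)) is false, then a=3, then returns -6; eval_b: aux=-2, then tmp=-3, then ((4 * tmp) >= (a * 2)) is false, then a=3, then returns -6; agreement on -6.
Sweeping the whole domain (18 inputs) finds no disagreement.
verdict: equivalent


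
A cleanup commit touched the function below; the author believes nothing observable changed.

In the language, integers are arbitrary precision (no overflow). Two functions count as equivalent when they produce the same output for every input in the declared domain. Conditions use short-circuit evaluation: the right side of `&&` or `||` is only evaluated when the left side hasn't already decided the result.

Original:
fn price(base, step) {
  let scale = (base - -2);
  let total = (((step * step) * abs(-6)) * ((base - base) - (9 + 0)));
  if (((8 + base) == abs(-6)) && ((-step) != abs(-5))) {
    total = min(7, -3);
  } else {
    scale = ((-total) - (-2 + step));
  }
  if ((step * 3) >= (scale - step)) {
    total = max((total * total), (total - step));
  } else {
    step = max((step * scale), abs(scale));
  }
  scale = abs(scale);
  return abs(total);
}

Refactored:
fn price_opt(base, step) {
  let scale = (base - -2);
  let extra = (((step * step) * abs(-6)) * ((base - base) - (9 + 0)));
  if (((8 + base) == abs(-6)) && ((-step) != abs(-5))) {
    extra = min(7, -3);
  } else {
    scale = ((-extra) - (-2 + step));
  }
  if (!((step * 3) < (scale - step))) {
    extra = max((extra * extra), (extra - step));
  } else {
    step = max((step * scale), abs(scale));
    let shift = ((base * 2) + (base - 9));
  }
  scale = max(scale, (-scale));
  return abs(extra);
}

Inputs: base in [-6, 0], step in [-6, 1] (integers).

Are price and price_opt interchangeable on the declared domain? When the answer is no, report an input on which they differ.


Behavior is preserved: although constant usage differs; and boolean connective usage differs; and statement counts differ; and local variable names differ; and arithmetic usage differs; and min/max/abs usage differs; and comparison usage differs, the outputs never diverge.
One worked example (base=-2, step=-5) — price: scale=0, then total=-1350, then (((8 + base) == abs(-6)) && ((-step) != abs(-5))) is false, then scale=1357, then ((step * 3) >= (scale - step)) is false, then step=1357, then scale=1357, then returns 1350; price_opt: scale=0, then extra=-1350, then (((8 + base) == abs(-6)) && ((-step) != abs(-5))) is false, then scale=1357, then (!((step * 3) < (scale - step))) is false, then step=1357, then shift=-15, then scale=1357, then returns 1350; agreement on 1350.
Checked all 56 inputs in the declared domain: the outputs agree on every one.
verdict: equivalent


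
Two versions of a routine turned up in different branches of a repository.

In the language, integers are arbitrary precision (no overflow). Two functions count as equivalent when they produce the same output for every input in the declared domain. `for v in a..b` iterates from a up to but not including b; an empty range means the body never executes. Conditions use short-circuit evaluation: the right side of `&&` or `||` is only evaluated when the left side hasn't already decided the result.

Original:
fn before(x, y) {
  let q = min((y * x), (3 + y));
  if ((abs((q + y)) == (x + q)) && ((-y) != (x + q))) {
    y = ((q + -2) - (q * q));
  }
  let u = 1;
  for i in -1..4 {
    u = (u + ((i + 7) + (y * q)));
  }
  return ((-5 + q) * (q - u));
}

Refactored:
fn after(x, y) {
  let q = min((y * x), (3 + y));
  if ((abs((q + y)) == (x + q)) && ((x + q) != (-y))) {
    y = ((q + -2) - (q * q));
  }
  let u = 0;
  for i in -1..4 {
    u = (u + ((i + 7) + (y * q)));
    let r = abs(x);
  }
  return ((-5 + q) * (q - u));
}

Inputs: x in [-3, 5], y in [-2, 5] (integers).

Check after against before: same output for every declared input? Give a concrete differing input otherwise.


On input x=-3, y=-2, before returns 120 while after returns 116.
verdict: not equivalent; witness: x=-3, y=-2


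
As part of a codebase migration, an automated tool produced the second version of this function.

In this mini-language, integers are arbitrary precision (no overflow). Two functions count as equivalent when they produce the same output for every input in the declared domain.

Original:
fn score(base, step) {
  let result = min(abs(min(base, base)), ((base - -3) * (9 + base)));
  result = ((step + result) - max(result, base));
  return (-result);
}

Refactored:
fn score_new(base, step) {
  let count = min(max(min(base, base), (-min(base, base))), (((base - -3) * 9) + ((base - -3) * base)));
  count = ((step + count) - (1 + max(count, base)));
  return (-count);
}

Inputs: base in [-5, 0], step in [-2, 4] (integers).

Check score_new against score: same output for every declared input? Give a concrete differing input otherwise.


Try base=-5, step=-2.
score: result := -8 | result := -5 | result 5
score_new: count := -8 | count := -6 | result 6
5 vs 6 — the two versions disagree here.
verdict: not equivalent; witness: base=-5, step=-2


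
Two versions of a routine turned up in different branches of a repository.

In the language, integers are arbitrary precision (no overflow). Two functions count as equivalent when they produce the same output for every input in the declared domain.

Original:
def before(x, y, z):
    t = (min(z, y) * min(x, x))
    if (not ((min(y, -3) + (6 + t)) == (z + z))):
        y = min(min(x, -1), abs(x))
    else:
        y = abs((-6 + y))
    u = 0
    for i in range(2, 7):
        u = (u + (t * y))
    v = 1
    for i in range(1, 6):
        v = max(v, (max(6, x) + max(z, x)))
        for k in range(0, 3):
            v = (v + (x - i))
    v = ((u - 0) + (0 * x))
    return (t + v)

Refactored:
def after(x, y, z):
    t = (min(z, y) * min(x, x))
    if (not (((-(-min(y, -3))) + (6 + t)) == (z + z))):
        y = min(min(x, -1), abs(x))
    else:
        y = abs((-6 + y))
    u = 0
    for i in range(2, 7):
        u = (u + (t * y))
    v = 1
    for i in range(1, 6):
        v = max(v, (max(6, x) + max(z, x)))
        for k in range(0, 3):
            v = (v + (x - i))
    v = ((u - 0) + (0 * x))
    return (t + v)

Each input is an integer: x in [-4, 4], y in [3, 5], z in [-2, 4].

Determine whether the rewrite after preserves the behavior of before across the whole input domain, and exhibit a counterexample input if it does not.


Changes here: same computation, different form; the full 189-point sweep finds no disagreement.
verdict: equivalent


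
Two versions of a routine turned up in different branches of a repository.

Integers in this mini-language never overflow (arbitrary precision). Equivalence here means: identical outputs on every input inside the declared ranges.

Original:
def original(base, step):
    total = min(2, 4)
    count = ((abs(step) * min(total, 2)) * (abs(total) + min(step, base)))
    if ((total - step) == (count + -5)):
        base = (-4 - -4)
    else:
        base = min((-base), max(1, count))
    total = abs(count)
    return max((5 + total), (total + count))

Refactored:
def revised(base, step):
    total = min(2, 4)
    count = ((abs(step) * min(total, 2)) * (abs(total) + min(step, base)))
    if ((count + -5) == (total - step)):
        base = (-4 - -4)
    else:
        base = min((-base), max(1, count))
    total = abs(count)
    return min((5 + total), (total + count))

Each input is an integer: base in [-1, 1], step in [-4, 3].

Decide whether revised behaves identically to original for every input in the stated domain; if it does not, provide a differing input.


Not equivalent: base=-1, step=-4 separates them (21 vs 0).
original: total := 2 | count := -16 | ((total - step) == (count + -5)): false | base := 1 | total := 16 | result 21
revised: total := 2 | count := -16 | ((count + -5) == (total - step)): false | base := 1 | total := 16 | result 0
verdict: not equivalent; witness: base=-1, step=-4


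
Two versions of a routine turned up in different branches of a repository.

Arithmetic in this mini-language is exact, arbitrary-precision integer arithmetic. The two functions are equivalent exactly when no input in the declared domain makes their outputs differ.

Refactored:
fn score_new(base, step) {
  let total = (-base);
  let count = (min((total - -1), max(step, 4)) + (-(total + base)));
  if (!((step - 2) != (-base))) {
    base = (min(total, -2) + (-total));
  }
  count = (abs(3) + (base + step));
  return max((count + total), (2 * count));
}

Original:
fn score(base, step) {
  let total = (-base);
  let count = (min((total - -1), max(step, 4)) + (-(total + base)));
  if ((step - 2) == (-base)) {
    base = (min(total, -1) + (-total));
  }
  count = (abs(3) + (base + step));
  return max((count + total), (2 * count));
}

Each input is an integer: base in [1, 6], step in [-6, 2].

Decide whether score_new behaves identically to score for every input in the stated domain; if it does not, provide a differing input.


Consider the input base=1, step=1.
score: total=-1, then count=0, then ((step - 2) == (-base)) is true, then base=0, then count=4, then returns 8
score_new: total=-1, then count=0, then (!((step - 2) != (-base))) is true, then base=-1, then count=3, then returns 6
8 != 6, so the rewrite changes behavior.
verdict: not equivalent; witness: base=1, step=1
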